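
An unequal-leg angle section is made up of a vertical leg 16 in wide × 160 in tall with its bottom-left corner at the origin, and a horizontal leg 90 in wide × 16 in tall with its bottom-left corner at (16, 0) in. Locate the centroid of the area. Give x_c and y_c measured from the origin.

vertical leg: A = 16 × 160 = 2560.00, centroid at (8.00, 80.00).
horizontal leg: A = 90 × 16 = 1440.00, centroid at (61.00, 8.00).
ΣA = 4000.00 in²
ΣAx_c = (2560.00)(8.00) + (1440.00)(61.00) = 108320.00 in³
ΣAy_c = (2560.00)(80.00) + (1440.00)(8.00) = 216320.00 in³
x_c = 108320.00 / 4000.00 = 27.08 in
y_c = 216320.00 / 4000.00 = 54.08 in

x_c = 27.08 in, y_c = 54.08 in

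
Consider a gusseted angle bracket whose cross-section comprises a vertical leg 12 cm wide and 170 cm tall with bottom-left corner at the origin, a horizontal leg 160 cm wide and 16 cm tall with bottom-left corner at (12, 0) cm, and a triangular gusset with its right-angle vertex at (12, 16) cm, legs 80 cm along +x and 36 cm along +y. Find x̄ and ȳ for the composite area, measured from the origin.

x̄ = 50.24 cm, ȳ = 38.77 cm

vertical leg: A = 12 × 170 = 2040.00, centroid at (6.00, 85.00).
horizontal leg: A = 160 × 16 = 2560.00, centroid at (92.00, 8.00).
gusset: A = ½·80·36 = 1440.00, centroid at (38.67, 28.00).
ΣA = 6040.00 cm², ΣAx̄ = 303440.00 cm³, ΣAȳ = 234200.00 cm³.
x̄ = 303440.00/6040.00 = 50.24 cm; ȳ = 234200.00/6040.00 = 38.77 cm.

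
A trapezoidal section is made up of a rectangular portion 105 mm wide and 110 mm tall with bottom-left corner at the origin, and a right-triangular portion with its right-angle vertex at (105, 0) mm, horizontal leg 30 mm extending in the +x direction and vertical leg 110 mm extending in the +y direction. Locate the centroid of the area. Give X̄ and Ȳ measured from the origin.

rectangular portion: A = 105 × 110 = 11550.00, centroid at (52.50, 55.00).
triangular portion: A = ½·30·110 = 1650.00, centroid at (115.00, 36.67).
ΣA = 13200.00 mm², ΣAX̄ = 796125.00 mm³, ΣAȲ = 695750.00 mm³.
X̄ = 796125.00/13200.00 = 60.31 mm; Ȳ = 695750.00/13200.00 = 52.71 mm.

X̄ = 60.31 mm, Ȳ = 52.71 mm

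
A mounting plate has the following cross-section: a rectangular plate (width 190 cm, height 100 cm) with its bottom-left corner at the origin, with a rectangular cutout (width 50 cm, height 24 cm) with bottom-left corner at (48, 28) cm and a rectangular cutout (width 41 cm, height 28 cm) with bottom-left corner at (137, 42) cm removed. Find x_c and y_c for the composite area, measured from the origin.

Part | A | x̄ᵢ | ȳᵢ | A·x̄ᵢ | A·ȳᵢ
plate | 19000.00 | 95.00 | 50.00 | 1805000.00 | 950000.00
hole 1 | -1200.00 | 73.00 | 40.00 | -87600.00 | -48000.00
hole 2 | -1148.00 | 157.50 | 56.00 | -180810.00 | -64288.00
Σ | 16652.00 |  |  | 1536590.00 | 837712.00
x_c = 1536590.00 / 16652.00 = 92.28 cm
y_c = 837712.00 / 16652.00 = 50.31 cm

x_c = 92.28 cm, y_c = 50.31 cm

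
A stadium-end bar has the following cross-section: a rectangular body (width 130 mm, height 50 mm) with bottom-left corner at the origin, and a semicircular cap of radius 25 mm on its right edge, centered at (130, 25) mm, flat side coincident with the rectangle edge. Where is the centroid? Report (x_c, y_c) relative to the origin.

x_c = 74.92 mm, y_c = 25.00 mm

rectangular body: A = 130 × 50 = 6500.00, centroid at (65.00, 25.00).
semicircular end: A = ½π·25² = 981.75, centroid at (140.61, 25.00).
ΣA = 7481.75 mm²
ΣAx_c = (6500.00)(65.00) + (981.75)(140.61) = 560543.87 mm³
ΣAy_c = (6500.00)(25.00) + (981.75)(25.00) = 187043.69 mm³
x_c = 560543.87 / 7481.75 = 74.92 mm
y_c = 187043.69 / 7481.75 = 25.00 mm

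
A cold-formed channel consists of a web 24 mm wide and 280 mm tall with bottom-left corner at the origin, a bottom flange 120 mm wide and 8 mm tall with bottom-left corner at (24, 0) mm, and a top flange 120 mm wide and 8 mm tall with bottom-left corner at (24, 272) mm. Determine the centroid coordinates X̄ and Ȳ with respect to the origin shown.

X̄ = 28.00 mm, Ȳ = 140.00 mm

Part | A | x̄ᵢ | ȳᵢ | A·x̄ᵢ | A·ȳᵢ
web | 6720.00 | 12.00 | 140.00 | 80640.00 | 940800.00
bottom flange | 960.00 | 84.00 | 4.00 | 80640.00 | 3840.00
top flange | 960.00 | 84.00 | 276.00 | 80640.00 | 264960.00
Σ | 8640.00 |  |  | 241920.00 | 1209600.00
X̄ = 241920.00 / 8640.00 = 28.00 mm
Ȳ = 1209600.00 / 8640.00 = 140.00 mm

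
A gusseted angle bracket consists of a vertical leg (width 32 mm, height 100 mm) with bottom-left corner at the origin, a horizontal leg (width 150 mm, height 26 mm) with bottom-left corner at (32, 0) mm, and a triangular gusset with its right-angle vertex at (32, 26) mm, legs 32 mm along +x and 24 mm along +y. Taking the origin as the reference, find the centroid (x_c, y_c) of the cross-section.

x_c = 64.79 mm, y_c = 29.90 mm

Part | A | x̄ᵢ | ȳᵢ | A·x̄ᵢ | A·ȳᵢ
vertical leg | 3200.00 | 16.00 | 50.00 | 51200.00 | 160000.00
horizontal leg | 3900.00 | 107.00 | 13.00 | 417300.00 | 50700.00
gusset | 384.00 | 42.67 | 34.00 | 16384.00 | 13056.00
Σ | 7484.00 |  |  | 484884.00 | 223756.00
x_c = 484884.00 / 7484.00 = 64.79 mm
y_c = 223756.00 / 7484.00 = 29.90 mm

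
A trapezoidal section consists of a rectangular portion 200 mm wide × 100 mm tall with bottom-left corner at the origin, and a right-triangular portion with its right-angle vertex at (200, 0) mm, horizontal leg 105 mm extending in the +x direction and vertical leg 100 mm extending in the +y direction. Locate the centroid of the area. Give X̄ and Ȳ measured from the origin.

Part | A | x̄ᵢ | ȳᵢ | A·x̄ᵢ | A·ȳᵢ
rectangular portion | 20000.00 | 100.00 | 50.00 | 2000000.00 | 1000000.00
triangular portion | 5250.00 | 235.00 | 33.33 | 1233750.00 | 175000.00
Σ | 25250.00 |  |  | 3233750.00 | 1175000.00
X̄ = 3233750.00 / 25250.00 = 128.07 mm
Ȳ = 1175000.00 / 25250.00 = 46.53 mm

X̄ = 128.07 mm, Ȳ = 46.53 mm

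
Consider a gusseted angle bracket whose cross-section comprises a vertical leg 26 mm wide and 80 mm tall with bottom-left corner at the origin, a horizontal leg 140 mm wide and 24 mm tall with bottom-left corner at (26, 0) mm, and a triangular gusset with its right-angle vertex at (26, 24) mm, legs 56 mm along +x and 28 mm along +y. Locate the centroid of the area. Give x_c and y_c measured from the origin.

vertical leg: A = 26 × 80 = 2080.00, centroid at (13.00, 40.00).
horizontal leg: A = 140 × 24 = 3360.00, centroid at (96.00, 12.00).
gusset: A = ½·56·28 = 784.00, centroid at (44.67, 33.33).
ΣA = 6224.00 mm²
ΣAx_c = (2080.00)(13.00) + (3360.00)(96.00) + (784.00)(44.67) = 384618.67 mm³
ΣAy_c = (2080.00)(40.00) + (3360.00)(12.00) + (784.00)(33.33) = 149653.33 mm³
x_c = 384618.67 / 6224.00 = 61.80 mm
y_c = 149653.33 / 6224.00 = 24.04 mm

x_c = 61.80 mm, y_c = 24.04 mm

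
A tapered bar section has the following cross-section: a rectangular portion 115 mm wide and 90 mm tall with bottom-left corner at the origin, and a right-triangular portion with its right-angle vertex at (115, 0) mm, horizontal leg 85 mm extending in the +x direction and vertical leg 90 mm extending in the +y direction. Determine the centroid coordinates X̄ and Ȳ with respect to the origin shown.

rectangular portion: A = 115 × 90 = 10350.00, centroid at (57.50, 45.00).
triangular portion: A = ½·85·90 = 3825.00, centroid at (143.33, 30.00).
ΣA = 14175.00 mm², ΣAX̄ = 1143375.00 mm³, ΣAȲ = 580500.00 mm³.
X̄ = 1143375.00/14175.00 = 80.66 mm; Ȳ = 580500.00/14175.00 = 40.95 mm.

X̄ = 80.66 mm, Ȳ = 40.95 mm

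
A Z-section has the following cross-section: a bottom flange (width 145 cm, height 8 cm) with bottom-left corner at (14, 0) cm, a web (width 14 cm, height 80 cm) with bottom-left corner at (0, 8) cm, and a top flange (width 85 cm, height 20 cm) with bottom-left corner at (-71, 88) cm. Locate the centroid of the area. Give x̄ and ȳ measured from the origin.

bottom flange: A = 145 × 8 = 1160.00, centroid at (86.50, 4.00).
web: A = 14 × 80 = 1120.00, centroid at (7.00, 48.00).
top flange: A = 85 × 20 = 1700.00, centroid at (-28.50, 98.00).
ΣA = 3980.00 cm², ΣAx̄ = 59730.00 cm³, ΣAȳ = 225000.00 cm³.
x̄ = 59730.00/3980.00 = 15.01 cm; ȳ = 225000.00/3980.00 = 56.53 cm.

x̄ = 15.01 cm, ȳ = 56.53 cm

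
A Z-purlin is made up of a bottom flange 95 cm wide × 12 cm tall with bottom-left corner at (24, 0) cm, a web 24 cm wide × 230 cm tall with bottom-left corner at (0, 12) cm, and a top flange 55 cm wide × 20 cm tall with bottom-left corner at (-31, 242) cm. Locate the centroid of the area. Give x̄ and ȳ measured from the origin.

x̄ = 18.54 cm, ȳ = 126.94 cm

Part | A | x̄ᵢ | ȳᵢ | A·x̄ᵢ | A·ȳᵢ
bottom flange | 1140.00 | 71.50 | 6.00 | 81510.00 | 6840.00
web | 5520.00 | 12.00 | 127.00 | 66240.00 | 701040.00
top flange | 1100.00 | -3.50 | 252.00 | -3850.00 | 277200.00
Σ | 7760.00 |  |  | 143900.00 | 985080.00
x̄ = 143900.00 / 7760.00 = 18.54 cm
ȳ = 985080.00 / 7760.00 = 126.94 cm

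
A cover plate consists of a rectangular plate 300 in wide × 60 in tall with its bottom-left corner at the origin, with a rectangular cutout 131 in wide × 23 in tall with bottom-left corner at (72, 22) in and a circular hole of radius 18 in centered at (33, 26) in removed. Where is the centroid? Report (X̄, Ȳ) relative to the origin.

Part | A | x̄ᵢ | ȳᵢ | A·x̄ᵢ | A·ȳᵢ
plate | 18000.00 | 150.00 | 30.00 | 2700000.00 | 540000.00
hole 1 | -3013.00 | 137.50 | 33.50 | -414287.50 | -100935.50
hole 2 | -1017.88 | 33.00 | 26.00 | -33589.91 | -26464.78
Σ | 13969.12 |  |  | 2252122.59 | 412599.72
X̄ = 2252122.59 / 13969.12 = 161.22 in
Ȳ = 412599.72 / 13969.12 = 29.54 in

X̄ = 161.22 in, Ȳ = 29.54 in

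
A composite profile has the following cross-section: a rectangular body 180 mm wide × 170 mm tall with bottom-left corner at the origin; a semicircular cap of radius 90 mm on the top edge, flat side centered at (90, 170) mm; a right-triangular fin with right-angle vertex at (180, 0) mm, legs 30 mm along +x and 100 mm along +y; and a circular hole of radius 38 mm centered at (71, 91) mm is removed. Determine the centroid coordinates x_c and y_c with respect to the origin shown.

rectangular body: A = 180 × 170 = 30600.00, centroid at (90.00, 85.00).
semicircular top: A = ½π·90² = 12723.45, centroid at (90.00, 208.20).
triangular fin: A = ½·30·100 = 1500.00, centroid at (190.00, 33.33).
hole: A = −π·38² = -4536.46, centroid at (71.00, 91.00).
ΣA = 40286.99 mm², ΣAx_c = 3862021.88 mm³, ΣAy_c = 4887168.70 mm³.
x_c = 3862021.88/40286.99 = 95.86 mm; y_c = 4887168.70/40286.99 = 121.31 mm.

x_c = 95.86 mm, y_c = 121.31 mm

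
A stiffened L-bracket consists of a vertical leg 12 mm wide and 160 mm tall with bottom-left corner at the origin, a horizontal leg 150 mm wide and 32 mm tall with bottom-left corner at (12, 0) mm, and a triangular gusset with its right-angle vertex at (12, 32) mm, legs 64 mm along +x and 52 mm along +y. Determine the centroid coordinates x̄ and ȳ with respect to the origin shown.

vertical leg: A = 12 × 160 = 1920.00, centroid at (6.00, 80.00).
horizontal leg: A = 150 × 32 = 4800.00, centroid at (87.00, 16.00).
gusset: A = ½·64·52 = 1664.00, centroid at (33.33, 49.33).
ΣA = 8384.00 mm², ΣAx̄ = 484586.67 mm³, ΣAȳ = 312490.67 mm³.
x̄ = 484586.67/8384.00 = 57.80 mm; ȳ = 312490.67/8384.00 = 37.27 mm.

x̄ = 57.80 mm, ȳ = 37.27 mm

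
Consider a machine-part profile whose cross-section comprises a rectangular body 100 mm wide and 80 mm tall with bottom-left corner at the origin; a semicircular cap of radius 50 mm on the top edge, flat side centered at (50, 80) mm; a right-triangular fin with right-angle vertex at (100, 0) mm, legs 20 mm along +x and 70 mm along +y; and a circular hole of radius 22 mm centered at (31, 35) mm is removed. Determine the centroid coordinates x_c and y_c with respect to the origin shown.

x_c = 56.17 mm, y_c = 61.28 mm

rectangular body: A = 100 × 80 = 8000.00, centroid at (50.00, 40.00).
semicircular top: A = ½π·50² = 3926.99, centroid at (50.00, 101.22).
triangular fin: A = ½·20·70 = 700.00, centroid at (106.67, 23.33).
hole: A = −π·22² = -1520.53, centroid at (31.00, 35.00).
ΣA = 11106.46 mm², ΣAx_c = 623879.75 mm³, ΣAy_c = 680607.35 mm³.
x_c = 623879.75/11106.46 = 56.17 mm; y_c = 680607.35/11106.46 = 61.28 mm.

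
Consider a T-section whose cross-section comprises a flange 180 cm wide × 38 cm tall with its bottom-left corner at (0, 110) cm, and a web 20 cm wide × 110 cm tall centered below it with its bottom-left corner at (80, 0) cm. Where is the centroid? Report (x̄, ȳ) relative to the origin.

Part | A | x̄ᵢ | ȳᵢ | A·x̄ᵢ | A·ȳᵢ
web | 2200.00 | 90.00 | 55.00 | 198000.00 | 121000.00
flange | 6840.00 | 90.00 | 129.00 | 615600.00 | 882360.00
Σ | 9040.00 |  |  | 813600.00 | 1003360.00
x̄ = 813600.00 / 9040.00 = 90.00 cm
ȳ = 1003360.00 / 9040.00 = 110.99 cm

x̄ = 90.00 cm, ȳ = 110.99 cm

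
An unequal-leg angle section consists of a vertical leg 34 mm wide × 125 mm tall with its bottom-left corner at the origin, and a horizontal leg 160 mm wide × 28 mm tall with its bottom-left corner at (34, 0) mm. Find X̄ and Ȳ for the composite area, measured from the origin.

Part | A | x̄ᵢ | ȳᵢ | A·x̄ᵢ | A·ȳᵢ
vertical leg | 4250.00 | 17.00 | 62.50 | 72250.00 | 265625.00
horizontal leg | 4480.00 | 114.00 | 14.00 | 510720.00 | 62720.00
Σ | 8730.00 |  |  | 582970.00 | 328345.00
X̄ = 582970.00 / 8730.00 = 66.78 mm
Ȳ = 328345.00 / 8730.00 = 37.61 mm

X̄ = 66.78 mm, Ȳ = 37.61 mm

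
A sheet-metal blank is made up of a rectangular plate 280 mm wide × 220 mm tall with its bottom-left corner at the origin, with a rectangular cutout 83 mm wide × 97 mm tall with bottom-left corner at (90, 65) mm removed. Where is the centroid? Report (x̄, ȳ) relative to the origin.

Part | A | x̄ᵢ | ȳᵢ | A·x̄ᵢ | A·ȳᵢ
plate | 61600.00 | 140.00 | 110.00 | 8624000.00 | 6776000.00
hole | -8051.00 | 131.50 | 113.50 | -1058706.50 | -913788.50
Σ | 53549.00 |  |  | 7565293.50 | 5862211.50
x̄ = 7565293.50 / 53549.00 = 141.28 mm
ȳ = 5862211.50 / 53549.00 = 109.47 mm

x̄ = 141.28 mm, ȳ = 109.47 mm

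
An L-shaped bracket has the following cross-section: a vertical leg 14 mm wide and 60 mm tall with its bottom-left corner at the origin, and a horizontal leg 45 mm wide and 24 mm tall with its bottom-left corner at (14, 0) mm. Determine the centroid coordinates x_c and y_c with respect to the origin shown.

vertical leg: A = 14 × 60 = 840.00, centroid at (7.00, 30.00).
horizontal leg: A = 45 × 24 = 1080.00, centroid at (36.50, 12.00).
ΣA = 1920.00 mm², ΣAx_c = 45300.00 mm³, ΣAy_c = 38160.00 mm³.
x_c = 45300.00/1920.00 = 23.59 mm; y_c = 38160.00/1920.00 = 19.88 mm.

x_c = 23.59 mm, y_c = 19.88 mm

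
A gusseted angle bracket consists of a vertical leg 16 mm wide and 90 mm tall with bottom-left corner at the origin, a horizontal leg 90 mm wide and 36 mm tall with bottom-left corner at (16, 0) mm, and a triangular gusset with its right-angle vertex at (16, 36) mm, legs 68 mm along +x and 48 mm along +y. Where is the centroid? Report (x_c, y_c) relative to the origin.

vertical leg: A = 16 × 90 = 1440.00, centroid at (8.00, 45.00).
horizontal leg: A = 90 × 36 = 3240.00, centroid at (61.00, 18.00).
gusset: A = ½·68·48 = 1632.00, centroid at (38.67, 52.00).
ΣA = 6312.00 mm², ΣAx_c = 272264.00 mm³, ΣAy_c = 207984.00 mm³.
x_c = 272264.00/6312.00 = 43.13 mm; y_c = 207984.00/6312.00 = 32.95 mm.

x_c = 43.13 mm, y_c = 32.95 mm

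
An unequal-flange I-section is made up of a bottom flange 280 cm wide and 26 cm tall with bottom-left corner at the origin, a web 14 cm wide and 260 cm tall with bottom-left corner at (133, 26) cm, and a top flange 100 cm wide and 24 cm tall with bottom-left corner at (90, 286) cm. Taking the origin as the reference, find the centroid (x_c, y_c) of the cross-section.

bottom flange: A = 280 × 26 = 7280.00, centroid at (140.00, 13.00).
web: A = 14 × 260 = 3640.00, centroid at (140.00, 156.00).
top flange: A = 100 × 24 = 2400.00, centroid at (140.00, 298.00).
ΣA = 13320.00 cm²
ΣAx_c = (7280.00)(140.00) + (3640.00)(140.00) + (2400.00)(140.00) = 1864800.00 cm³
ΣAy_c = (7280.00)(13.00) + (3640.00)(156.00) + (2400.00)(298.00) = 1377680.00 cm³
x_c = 1864800.00 / 13320.00 = 140.00 cm
y_c = 1377680.00 / 13320.00 = 103.43 cm

x_c = 140.00 cm, y_c = 103.43 cm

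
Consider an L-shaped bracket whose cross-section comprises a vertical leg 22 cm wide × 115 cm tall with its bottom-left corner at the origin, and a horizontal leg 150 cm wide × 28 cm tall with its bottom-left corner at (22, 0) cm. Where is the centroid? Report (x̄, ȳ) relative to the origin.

Part | A | x̄ᵢ | ȳᵢ | A·x̄ᵢ | A·ȳᵢ
vertical leg | 2530.00 | 11.00 | 57.50 | 27830.00 | 145475.00
horizontal leg | 4200.00 | 97.00 | 14.00 | 407400.00 | 58800.00
Σ | 6730.00 |  |  | 435230.00 | 204275.00
x̄ = 435230.00 / 6730.00 = 64.67 cm
ȳ = 204275.00 / 6730.00 = 30.35 cm

x̄ = 64.67 cm, ȳ = 30.35 cm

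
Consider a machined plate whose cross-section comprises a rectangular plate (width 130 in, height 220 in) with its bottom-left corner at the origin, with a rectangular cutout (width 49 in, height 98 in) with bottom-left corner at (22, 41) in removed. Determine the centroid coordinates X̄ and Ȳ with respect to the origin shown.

plate: A = 130 × 220 = 28600.00, centroid at (65.00, 110.00).
hole: A = −(49 × 98) = -4802.00, centroid at (46.50, 90.00).
ΣA = 23798.00 in², ΣAX̄ = 1635707.00 in³, ΣAȲ = 2713820.00 in³.
X̄ = 1635707.00/23798.00 = 68.73 in; Ȳ = 2713820.00/23798.00 = 114.04 in.

X̄ = 68.73 in, Ȳ = 114.04 in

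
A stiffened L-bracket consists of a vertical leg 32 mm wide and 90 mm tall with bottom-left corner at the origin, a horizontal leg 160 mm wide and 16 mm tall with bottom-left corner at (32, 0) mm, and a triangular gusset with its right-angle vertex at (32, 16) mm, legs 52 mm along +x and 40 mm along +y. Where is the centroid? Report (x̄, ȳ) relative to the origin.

x̄ = 59.28 mm, ȳ = 27.87 mm

vertical leg: A = 32 × 90 = 2880.00, centroid at (16.00, 45.00).
horizontal leg: A = 160 × 16 = 2560.00, centroid at (112.00, 8.00).
gusset: A = ½·52·40 = 1040.00, centroid at (49.33, 29.33).
ΣA = 6480.00 mm², ΣAx̄ = 384106.67 mm³, ΣAȳ = 180586.67 mm³.
x̄ = 384106.67/6480.00 = 59.28 mm; ȳ = 180586.67/6480.00 = 27.87 mm.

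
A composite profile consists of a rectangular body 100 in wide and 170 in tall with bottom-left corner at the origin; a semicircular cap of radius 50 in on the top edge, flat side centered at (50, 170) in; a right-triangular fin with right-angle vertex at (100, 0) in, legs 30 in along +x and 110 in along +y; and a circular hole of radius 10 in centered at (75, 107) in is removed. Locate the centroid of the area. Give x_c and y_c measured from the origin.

rectangular body: A = 100 × 170 = 17000.00, centroid at (50.00, 85.00).
semicircular top: A = ½π·50² = 3926.99, centroid at (50.00, 191.22).
triangular fin: A = ½·30·110 = 1650.00, centroid at (110.00, 36.67).
hole: A = −π·10² = -314.16, centroid at (75.00, 107.00).
ΣA = 22262.83 in²
ΣAx_c = (17000.00)(50.00) + (3926.99)(50.00) + (1650.00)(110.00) + (-314.16)(75.00) = 1204287.60 in³
ΣAy_c = (17000.00)(85.00) + (3926.99)(191.22) + (1650.00)(36.67) + (-314.16)(107.00) = 2222806.73 in³
x_c = 1204287.60 / 22262.83 = 54.09 in
y_c = 2222806.73 / 22262.83 = 99.84 in

x_c = 54.09 in, y_c = 99.84 in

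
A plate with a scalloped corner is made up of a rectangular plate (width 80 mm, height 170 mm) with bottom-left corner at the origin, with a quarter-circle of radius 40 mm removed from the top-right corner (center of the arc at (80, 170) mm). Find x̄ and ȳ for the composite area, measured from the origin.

Part | A | x̄ᵢ | ȳᵢ | A·x̄ᵢ | A·ȳᵢ
plate | 13600.00 | 40.00 | 85.00 | 544000.00 | 1156000.00
removed quarter-circle | -1256.64 | 63.02 | 153.02 | -79197.63 | -192294.97
Σ | 12343.36 |  |  | 464802.37 | 963705.03
x̄ = 464802.37 / 12343.36 = 37.66 mm
ȳ = 963705.03 / 12343.36 = 78.07 mm

x̄ = 37.66 mm, ȳ = 78.07 mm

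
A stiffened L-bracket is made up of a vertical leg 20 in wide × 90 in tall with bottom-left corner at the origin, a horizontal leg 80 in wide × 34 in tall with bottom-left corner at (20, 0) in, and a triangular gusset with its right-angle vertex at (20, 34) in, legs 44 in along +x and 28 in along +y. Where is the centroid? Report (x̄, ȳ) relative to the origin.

vertical leg: A = 20 × 90 = 1800.00, centroid at (10.00, 45.00).
horizontal leg: A = 80 × 34 = 2720.00, centroid at (60.00, 17.00).
gusset: A = ½·44·28 = 616.00, centroid at (34.67, 43.33).
ΣA = 5136.00 in²
ΣAx̄ = (1800.00)(10.00) + (2720.00)(60.00) + (616.00)(34.67) = 202554.67 in³
ΣAȳ = (1800.00)(45.00) + (2720.00)(17.00) + (616.00)(43.33) = 153933.33 in³
x̄ = 202554.67 / 5136.00 = 39.44 in
ȳ = 153933.33 / 5136.00 = 29.97 in

x̄ = 39.44 in, ȳ = 29.97 in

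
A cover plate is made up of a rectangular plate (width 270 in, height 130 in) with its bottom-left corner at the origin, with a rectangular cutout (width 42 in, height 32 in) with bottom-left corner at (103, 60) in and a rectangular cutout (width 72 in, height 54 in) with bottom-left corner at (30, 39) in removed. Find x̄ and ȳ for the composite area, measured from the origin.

x̄ = 144.48 in, ȳ = 64.37 in

plate: A = 270 × 130 = 35100.00, centroid at (135.00, 65.00).
hole 1: A = −(42 × 32) = -1344.00, centroid at (124.00, 76.00).
hole 2: A = −(72 × 54) = -3888.00, centroid at (66.00, 66.00).
ΣA = 29868.00 in², ΣAx̄ = 4315236.00 in³, ΣAȳ = 1922748.00 in³.
x̄ = 4315236.00/29868.00 = 144.48 in; ȳ = 1922748.00/29868.00 = 64.37 in.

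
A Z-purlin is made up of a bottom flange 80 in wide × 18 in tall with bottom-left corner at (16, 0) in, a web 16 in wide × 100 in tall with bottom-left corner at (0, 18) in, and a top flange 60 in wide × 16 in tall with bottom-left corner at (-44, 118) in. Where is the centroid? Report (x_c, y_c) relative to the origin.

x_c = 20.00 in, y_c = 60.68 in

Part | A | x̄ᵢ | ȳᵢ | A·x̄ᵢ | A·ȳᵢ
bottom flange | 1440.00 | 56.00 | 9.00 | 80640.00 | 12960.00
web | 1600.00 | 8.00 | 68.00 | 12800.00 | 108800.00
top flange | 960.00 | -14.00 | 126.00 | -13440.00 | 120960.00
Σ | 4000.00 |  |  | 80000.00 | 242720.00
x_c = 80000.00 / 4000.00 = 20.00 in
y_c = 242720.00 / 4000.00 = 60.68 in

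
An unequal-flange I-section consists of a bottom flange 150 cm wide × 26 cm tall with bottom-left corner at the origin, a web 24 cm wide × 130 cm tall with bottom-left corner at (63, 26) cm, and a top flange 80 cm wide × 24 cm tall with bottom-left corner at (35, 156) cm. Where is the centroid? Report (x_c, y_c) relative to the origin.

x_c = 75.00 cm, y_c = 73.51 cm

Part | A | x̄ᵢ | ȳᵢ | A·x̄ᵢ | A·ȳᵢ
bottom flange | 3900.00 | 75.00 | 13.00 | 292500.00 | 50700.00
web | 3120.00 | 75.00 | 91.00 | 234000.00 | 283920.00
top flange | 1920.00 | 75.00 | 168.00 | 144000.00 | 322560.00
Σ | 8940.00 |  |  | 670500.00 | 657180.00
x_c = 670500.00 / 8940.00 = 75.00 cm
y_c = 657180.00 / 8940.00 = 73.51 cm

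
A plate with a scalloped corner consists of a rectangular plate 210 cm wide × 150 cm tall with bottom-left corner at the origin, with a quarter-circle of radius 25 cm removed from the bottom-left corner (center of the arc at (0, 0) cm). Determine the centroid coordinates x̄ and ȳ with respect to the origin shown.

plate: A = 210 × 150 = 31500.00, centroid at (105.00, 75.00).
removed quarter-circle: A = −¼π·25² = -490.87, centroid at (10.61, 10.61).
ΣA = 31009.13 cm²
ΣAx̄ = (31500.00)(105.00) + (-490.87)(10.61) = 3302291.67 cm³
ΣAȳ = (31500.00)(75.00) + (-490.87)(10.61) = 2357291.67 cm³
x̄ = 3302291.67 / 31009.13 = 106.49 cm
ȳ = 2357291.67 / 31009.13 = 76.02 cm

x̄ = 106.49 cm, ȳ = 76.02 cm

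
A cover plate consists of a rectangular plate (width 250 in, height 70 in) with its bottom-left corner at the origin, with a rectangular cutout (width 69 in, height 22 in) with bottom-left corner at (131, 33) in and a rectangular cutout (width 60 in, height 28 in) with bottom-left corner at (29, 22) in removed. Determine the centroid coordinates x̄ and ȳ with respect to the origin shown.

Part | A | x̄ᵢ | ȳᵢ | A·x̄ᵢ | A·ȳᵢ
plate | 17500.00 | 125.00 | 35.00 | 2187500.00 | 612500.00
hole 1 | -1518.00 | 165.50 | 44.00 | -251229.00 | -66792.00
hole 2 | -1680.00 | 59.00 | 36.00 | -99120.00 | -60480.00
Σ | 14302.00 |  |  | 1837151.00 | 485228.00
x̄ = 1837151.00 / 14302.00 = 128.45 in
ȳ = 485228.00 / 14302.00 = 33.93 in

x̄ = 128.45 in, ȳ = 33.93 in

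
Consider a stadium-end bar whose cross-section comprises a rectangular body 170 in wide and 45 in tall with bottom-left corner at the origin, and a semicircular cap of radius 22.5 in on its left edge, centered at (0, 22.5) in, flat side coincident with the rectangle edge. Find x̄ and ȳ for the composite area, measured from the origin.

x̄ = 76.10 in, ȳ = 22.50 in

Part | A | x̄ᵢ | ȳᵢ | A·x̄ᵢ | A·ȳᵢ
rectangular body | 7650.00 | 85.00 | 22.50 | 650250.00 | 172125.00
semicircular end | 795.22 | -9.55 | 22.50 | -7593.75 | 17892.35
Σ | 8445.22 |  |  | 642656.25 | 190017.35
x̄ = 642656.25 / 8445.22 = 76.10 in
ȳ = 190017.35 / 8445.22 = 22.50 in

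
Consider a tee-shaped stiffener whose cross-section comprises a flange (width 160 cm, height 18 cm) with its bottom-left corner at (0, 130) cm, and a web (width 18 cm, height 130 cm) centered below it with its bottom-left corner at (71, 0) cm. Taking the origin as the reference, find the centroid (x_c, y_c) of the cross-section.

x_c = 80.00 cm, y_c = 105.83 cm

Part | A | x̄ᵢ | ȳᵢ | A·x̄ᵢ | A·ȳᵢ
web | 2340.00 | 80.00 | 65.00 | 187200.00 | 152100.00
flange | 2880.00 | 80.00 | 139.00 | 230400.00 | 400320.00
Σ | 5220.00 |  |  | 417600.00 | 552420.00
x_c = 417600.00 / 5220.00 = 80.00 cm
y_c = 552420.00 / 5220.00 = 105.83 cm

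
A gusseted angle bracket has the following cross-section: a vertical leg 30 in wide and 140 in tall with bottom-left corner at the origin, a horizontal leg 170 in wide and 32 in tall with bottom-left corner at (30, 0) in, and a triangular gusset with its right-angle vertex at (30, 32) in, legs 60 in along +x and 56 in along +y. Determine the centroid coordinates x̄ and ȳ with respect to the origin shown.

Part | A | x̄ᵢ | ȳᵢ | A·x̄ᵢ | A·ȳᵢ
vertical leg | 4200.00 | 15.00 | 70.00 | 63000.00 | 294000.00
horizontal leg | 5440.00 | 115.00 | 16.00 | 625600.00 | 87040.00
gusset | 1680.00 | 50.00 | 50.67 | 84000.00 | 85120.00
Σ | 11320.00 |  |  | 772600.00 | 466160.00
x̄ = 772600.00 / 11320.00 = 68.25 in
ȳ = 466160.00 / 11320.00 = 41.18 in

x̄ = 68.25 in, ȳ = 41.18 in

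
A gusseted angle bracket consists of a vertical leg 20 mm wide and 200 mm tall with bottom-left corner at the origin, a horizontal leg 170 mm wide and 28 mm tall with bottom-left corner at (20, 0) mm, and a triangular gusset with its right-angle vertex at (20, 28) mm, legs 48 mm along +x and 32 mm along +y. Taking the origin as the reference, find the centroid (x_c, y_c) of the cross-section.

x_c = 59.56 mm, y_c = 52.09 mm

Part | A | x̄ᵢ | ȳᵢ | A·x̄ᵢ | A·ȳᵢ
vertical leg | 4000.00 | 10.00 | 100.00 | 40000.00 | 400000.00
horizontal leg | 4760.00 | 105.00 | 14.00 | 499800.00 | 66640.00
gusset | 768.00 | 36.00 | 38.67 | 27648.00 | 29696.00
Σ | 9528.00 |  |  | 567448.00 | 496336.00
x_c = 567448.00 / 9528.00 = 59.56 mm
y_c = 496336.00 / 9528.00 = 52.09 mm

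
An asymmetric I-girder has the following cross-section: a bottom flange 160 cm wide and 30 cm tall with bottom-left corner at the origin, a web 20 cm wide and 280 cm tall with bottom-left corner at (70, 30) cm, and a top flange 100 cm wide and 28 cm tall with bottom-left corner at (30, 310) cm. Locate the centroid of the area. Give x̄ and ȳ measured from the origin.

bottom flange: A = 160 × 30 = 4800.00, centroid at (80.00, 15.00).
web: A = 20 × 280 = 5600.00, centroid at (80.00, 170.00).
top flange: A = 100 × 28 = 2800.00, centroid at (80.00, 324.00).
ΣA = 13200.00 cm²
ΣAx̄ = (4800.00)(80.00) + (5600.00)(80.00) + (2800.00)(80.00) = 1056000.00 cm³
ΣAȳ = (4800.00)(15.00) + (5600.00)(170.00) + (2800.00)(324.00) = 1931200.00 cm³
x̄ = 1056000.00 / 13200.00 = 80.00 cm
ȳ = 1931200.00 / 13200.00 = 146.30 cm

x̄ = 80.00 cm, ȳ = 146.30 cm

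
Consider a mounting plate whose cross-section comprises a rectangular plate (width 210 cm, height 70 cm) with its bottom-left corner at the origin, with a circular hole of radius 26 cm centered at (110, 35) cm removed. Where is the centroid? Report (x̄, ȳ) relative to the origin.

x̄ = 104.16 cm, ȳ = 35.00 cm

plate: A = 210 × 70 = 14700.00, centroid at (105.00, 35.00).
hole: A = −π·26² = -2123.72, centroid at (110.00, 35.00).
ΣA = 12576.28 cm², ΣAx̄ = 1309891.17 cm³, ΣAȳ = 440169.92 cm³.
x̄ = 1309891.17/12576.28 = 104.16 cm; ȳ = 440169.92/12576.28 = 35.00 cm.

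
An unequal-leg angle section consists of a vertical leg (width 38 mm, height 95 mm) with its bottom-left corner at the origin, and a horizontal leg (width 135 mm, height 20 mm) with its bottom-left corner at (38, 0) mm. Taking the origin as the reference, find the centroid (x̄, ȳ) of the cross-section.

x̄ = 56.01 mm, ȳ = 31.45 mm

vertical leg: A = 38 × 95 = 3610.00, centroid at (19.00, 47.50).
horizontal leg: A = 135 × 20 = 2700.00, centroid at (105.50, 10.00).
ΣA = 6310.00 mm²
ΣAx̄ = (3610.00)(19.00) + (2700.00)(105.50) = 353440.00 mm³
ΣAȳ = (3610.00)(47.50) + (2700.00)(10.00) = 198475.00 mm³
x̄ = 353440.00 / 6310.00 = 56.01 mm
ȳ = 198475.00 / 6310.00 = 31.45 mm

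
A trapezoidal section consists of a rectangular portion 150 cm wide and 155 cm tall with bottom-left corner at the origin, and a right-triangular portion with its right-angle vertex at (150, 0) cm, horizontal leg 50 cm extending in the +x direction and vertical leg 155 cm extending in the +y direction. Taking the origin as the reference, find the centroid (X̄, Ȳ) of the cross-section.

rectangular portion: A = 150 × 155 = 23250.00, centroid at (75.00, 77.50).
triangular portion: A = ½·50·155 = 3875.00, centroid at (166.67, 51.67).
ΣA = 27125.00 cm²
ΣAX̄ = (23250.00)(75.00) + (3875.00)(166.67) = 2389583.33 cm³
ΣAȲ = (23250.00)(77.50) + (3875.00)(51.67) = 2002083.33 cm³
X̄ = 2389583.33 / 27125.00 = 88.10 cm
Ȳ = 2002083.33 / 27125.00 = 73.81 cm

X̄ = 88.10 cm, Ȳ = 73.81 cm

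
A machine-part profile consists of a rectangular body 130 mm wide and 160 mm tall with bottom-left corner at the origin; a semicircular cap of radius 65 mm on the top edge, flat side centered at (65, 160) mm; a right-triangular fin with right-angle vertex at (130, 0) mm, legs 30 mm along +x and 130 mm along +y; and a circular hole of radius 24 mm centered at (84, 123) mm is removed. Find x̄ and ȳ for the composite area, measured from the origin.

x̄ = 69.06 mm, ȳ = 100.48 mm

Part | A | x̄ᵢ | ȳᵢ | A·x̄ᵢ | A·ȳᵢ
rectangular body | 20800.00 | 65.00 | 80.00 | 1352000.00 | 1664000.00
semicircular top | 6636.61 | 65.00 | 187.59 | 431379.94 | 1244941.65
triangular fin | 1950.00 | 140.00 | 43.33 | 273000.00 | 84500.00
hole | -1809.56 | 84.00 | 123.00 | -152002.82 | -222575.56
Σ | 27577.06 |  |  | 1904377.12 | 2770866.09
x̄ = 1904377.12 / 27577.06 = 69.06 mm
ȳ = 2770866.09 / 27577.06 = 100.48 mm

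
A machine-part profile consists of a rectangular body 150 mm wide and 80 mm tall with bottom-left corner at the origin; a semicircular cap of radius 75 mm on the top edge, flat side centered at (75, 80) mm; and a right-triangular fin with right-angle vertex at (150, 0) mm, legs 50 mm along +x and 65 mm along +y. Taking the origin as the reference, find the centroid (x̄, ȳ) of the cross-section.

x̄ = 81.63 mm, ȳ = 66.93 mm

Part | A | x̄ᵢ | ȳᵢ | A·x̄ᵢ | A·ȳᵢ
rectangular body | 12000.00 | 75.00 | 40.00 | 900000.00 | 480000.00
semicircular top | 8835.73 | 75.00 | 111.83 | 662679.70 | 988108.35
triangular fin | 1625.00 | 166.67 | 21.67 | 270833.33 | 35208.33
Σ | 22460.73 |  |  | 1833513.03 | 1503316.68
x̄ = 1833513.03 / 22460.73 = 81.63 mm
ȳ = 1503316.68 / 22460.73 = 66.93 mm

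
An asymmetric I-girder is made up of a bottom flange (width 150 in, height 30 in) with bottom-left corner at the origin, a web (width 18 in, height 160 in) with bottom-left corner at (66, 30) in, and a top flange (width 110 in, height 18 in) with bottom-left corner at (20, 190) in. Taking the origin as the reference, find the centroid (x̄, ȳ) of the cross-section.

x̄ = 75.00 in, ȳ = 83.15 in

Part | A | x̄ᵢ | ȳᵢ | A·x̄ᵢ | A·ȳᵢ
bottom flange | 4500.00 | 75.00 | 15.00 | 337500.00 | 67500.00
web | 2880.00 | 75.00 | 110.00 | 216000.00 | 316800.00
top flange | 1980.00 | 75.00 | 199.00 | 148500.00 | 394020.00
Σ | 9360.00 |  |  | 702000.00 | 778320.00
x̄ = 702000.00 / 9360.00 = 75.00 in
ȳ = 778320.00 / 9360.00 = 83.15 in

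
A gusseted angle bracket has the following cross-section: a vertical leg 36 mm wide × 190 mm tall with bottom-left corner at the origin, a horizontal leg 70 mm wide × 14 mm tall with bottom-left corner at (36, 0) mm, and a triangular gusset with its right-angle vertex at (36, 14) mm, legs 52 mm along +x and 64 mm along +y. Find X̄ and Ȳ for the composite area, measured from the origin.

X̄ = 29.68 mm, Ȳ = 75.44 mm

vertical leg: A = 36 × 190 = 6840.00, centroid at (18.00, 95.00).
horizontal leg: A = 70 × 14 = 980.00, centroid at (71.00, 7.00).
gusset: A = ½·52·64 = 1664.00, centroid at (53.33, 35.33).
ΣA = 9484.00 mm²
ΣAX̄ = (6840.00)(18.00) + (980.00)(71.00) + (1664.00)(53.33) = 281446.67 mm³
ΣAȲ = (6840.00)(95.00) + (980.00)(7.00) + (1664.00)(35.33) = 715454.67 mm³
X̄ = 281446.67 / 9484.00 = 29.68 mm
Ȳ = 715454.67 / 9484.00 = 75.44 mm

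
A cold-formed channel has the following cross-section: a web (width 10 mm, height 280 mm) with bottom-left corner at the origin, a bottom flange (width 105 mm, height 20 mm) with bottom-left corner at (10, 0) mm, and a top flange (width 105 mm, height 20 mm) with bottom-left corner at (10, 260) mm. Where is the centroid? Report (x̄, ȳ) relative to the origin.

x̄ = 39.50 mm, ȳ = 140.00 mm

web: A = 10 × 280 = 2800.00, centroid at (5.00, 140.00).
bottom flange: A = 105 × 20 = 2100.00, centroid at (62.50, 10.00).
top flange: A = 105 × 20 = 2100.00, centroid at (62.50, 270.00).
ΣA = 7000.00 mm², ΣAx̄ = 276500.00 mm³, ΣAȳ = 980000.00 mm³.
x̄ = 276500.00/7000.00 = 39.50 mm; ȳ = 980000.00/7000.00 = 140.00 mm.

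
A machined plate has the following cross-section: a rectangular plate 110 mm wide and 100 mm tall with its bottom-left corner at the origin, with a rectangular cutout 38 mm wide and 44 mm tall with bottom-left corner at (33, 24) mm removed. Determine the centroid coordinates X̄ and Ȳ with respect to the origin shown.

Part | A | x̄ᵢ | ȳᵢ | A·x̄ᵢ | A·ȳᵢ
plate | 11000.00 | 55.00 | 50.00 | 605000.00 | 550000.00
hole | -1672.00 | 52.00 | 46.00 | -86944.00 | -76912.00
Σ | 9328.00 |  |  | 518056.00 | 473088.00
X̄ = 518056.00 / 9328.00 = 55.54 mm
Ȳ = 473088.00 / 9328.00 = 50.72 mm

X̄ = 55.54 mm, Ȳ = 50.72 mm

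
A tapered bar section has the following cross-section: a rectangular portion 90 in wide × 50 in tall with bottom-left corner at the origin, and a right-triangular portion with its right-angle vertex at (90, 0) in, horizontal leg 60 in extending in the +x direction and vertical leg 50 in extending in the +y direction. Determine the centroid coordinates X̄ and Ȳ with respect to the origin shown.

X̄ = 61.25 in, Ȳ = 22.92 in

rectangular portion: A = 90 × 50 = 4500.00, centroid at (45.00, 25.00).
triangular portion: A = ½·60·50 = 1500.00, centroid at (110.00, 16.67).
ΣA = 6000.00 in²
ΣAX̄ = (4500.00)(45.00) + (1500.00)(110.00) = 367500.00 in³
ΣAȲ = (4500.00)(25.00) + (1500.00)(16.67) = 137500.00 in³
X̄ = 367500.00 / 6000.00 = 61.25 in
Ȳ = 137500.00 / 6000.00 = 22.92 in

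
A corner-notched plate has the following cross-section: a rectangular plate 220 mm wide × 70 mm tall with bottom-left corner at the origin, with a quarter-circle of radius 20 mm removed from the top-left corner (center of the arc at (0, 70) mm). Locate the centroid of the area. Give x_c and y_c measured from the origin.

x_c = 112.11 mm, y_c = 34.45 mm

plate: A = 220 × 70 = 15400.00, centroid at (110.00, 35.00).
removed quarter-circle: A = −¼π·20² = -314.16, centroid at (8.49, 61.51).
ΣA = 15085.84 mm²
ΣAx_c = (15400.00)(110.00) + (-314.16)(8.49) = 1691333.33 mm³
ΣAy_c = (15400.00)(35.00) + (-314.16)(61.51) = 519675.52 mm³
x_c = 1691333.33 / 15085.84 = 112.11 mm
y_c = 519675.52 / 15085.84 = 34.45 mm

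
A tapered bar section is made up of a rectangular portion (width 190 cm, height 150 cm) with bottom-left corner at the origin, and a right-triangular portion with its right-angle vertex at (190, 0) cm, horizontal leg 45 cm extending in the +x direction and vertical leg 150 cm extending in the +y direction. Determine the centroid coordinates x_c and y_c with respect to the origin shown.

x_c = 106.65 cm, y_c = 72.35 cm

Part | A | x̄ᵢ | ȳᵢ | A·x̄ᵢ | A·ȳᵢ
rectangular portion | 28500.00 | 95.00 | 75.00 | 2707500.00 | 2137500.00
triangular portion | 3375.00 | 205.00 | 50.00 | 691875.00 | 168750.00
Σ | 31875.00 |  |  | 3399375.00 | 2306250.00
x_c = 3399375.00 / 31875.00 = 106.65 cm
y_c = 2306250.00 / 31875.00 = 72.35 cm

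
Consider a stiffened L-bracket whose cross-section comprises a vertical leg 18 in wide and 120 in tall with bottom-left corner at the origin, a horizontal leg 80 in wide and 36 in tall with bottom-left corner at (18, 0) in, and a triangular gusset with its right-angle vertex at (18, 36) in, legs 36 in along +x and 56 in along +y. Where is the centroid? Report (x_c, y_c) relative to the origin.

vertical leg: A = 18 × 120 = 2160.00, centroid at (9.00, 60.00).
horizontal leg: A = 80 × 36 = 2880.00, centroid at (58.00, 18.00).
gusset: A = ½·36·56 = 1008.00, centroid at (30.00, 54.67).
ΣA = 6048.00 in²
ΣAx_c = (2160.00)(9.00) + (2880.00)(58.00) + (1008.00)(30.00) = 216720.00 in³
ΣAy_c = (2160.00)(60.00) + (2880.00)(18.00) + (1008.00)(54.67) = 236544.00 in³
x_c = 216720.00 / 6048.00 = 35.83 in
y_c = 236544.00 / 6048.00 = 39.11 in

x_c = 35.83 in, y_c = 39.11 in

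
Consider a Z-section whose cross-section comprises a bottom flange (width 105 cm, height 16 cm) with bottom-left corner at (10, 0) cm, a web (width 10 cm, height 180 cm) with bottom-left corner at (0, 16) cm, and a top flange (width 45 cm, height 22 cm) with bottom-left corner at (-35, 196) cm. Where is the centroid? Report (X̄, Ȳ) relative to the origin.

bottom flange: A = 105 × 16 = 1680.00, centroid at (62.50, 8.00).
web: A = 10 × 180 = 1800.00, centroid at (5.00, 106.00).
top flange: A = 45 × 22 = 990.00, centroid at (-12.50, 207.00).
ΣA = 4470.00 cm², ΣAX̄ = 101625.00 cm³, ΣAȲ = 409170.00 cm³.
X̄ = 101625.00/4470.00 = 22.73 cm; Ȳ = 409170.00/4470.00 = 91.54 cm.

X̄ = 22.73 cm, Ȳ = 91.54 cm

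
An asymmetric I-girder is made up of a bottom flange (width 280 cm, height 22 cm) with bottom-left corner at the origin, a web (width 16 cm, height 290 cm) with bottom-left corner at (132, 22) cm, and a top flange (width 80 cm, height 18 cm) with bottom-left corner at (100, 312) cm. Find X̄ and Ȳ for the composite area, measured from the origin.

X̄ = 140.00 cm, Ȳ = 106.61 cm

bottom flange: A = 280 × 22 = 6160.00, centroid at (140.00, 11.00).
web: A = 16 × 290 = 4640.00, centroid at (140.00, 167.00).
top flange: A = 80 × 18 = 1440.00, centroid at (140.00, 321.00).
ΣA = 12240.00 cm², ΣAX̄ = 1713600.00 cm³, ΣAȲ = 1304880.00 cm³.
X̄ = 1713600.00/12240.00 = 140.00 cm; Ȳ = 1304880.00/12240.00 = 106.61 cm.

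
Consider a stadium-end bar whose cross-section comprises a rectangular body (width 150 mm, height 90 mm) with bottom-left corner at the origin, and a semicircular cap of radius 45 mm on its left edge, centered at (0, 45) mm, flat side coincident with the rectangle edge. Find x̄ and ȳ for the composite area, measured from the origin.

rectangular body: A = 150 × 90 = 13500.00, centroid at (75.00, 45.00).
semicircular end: A = ½π·45² = 3180.86, centroid at (-19.10, 45.00).
ΣA = 16680.86 mm²
ΣAx̄ = (13500.00)(75.00) + (3180.86)(-19.10) = 951750.00 mm³
ΣAȳ = (13500.00)(45.00) + (3180.86)(45.00) = 750638.82 mm³
x̄ = 951750.00 / 16680.86 = 57.06 mm
ȳ = 750638.82 / 16680.86 = 45.00 mm

x̄ = 57.06 mm, ȳ = 45.00 mm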